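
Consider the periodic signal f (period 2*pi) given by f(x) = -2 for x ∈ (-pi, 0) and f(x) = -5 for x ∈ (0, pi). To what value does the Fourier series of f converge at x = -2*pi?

x = -2*pi differs from x = 0 by -1 full period(s), and the series is 2*pi-periodic.
At x = 0 the one-sided limits are f(0^-) = -2 and f(0^+) = -5.
By Dirichlet's theorem the series converges to their average, [(-2) + (-5)]/2 = -7/2.

-7/2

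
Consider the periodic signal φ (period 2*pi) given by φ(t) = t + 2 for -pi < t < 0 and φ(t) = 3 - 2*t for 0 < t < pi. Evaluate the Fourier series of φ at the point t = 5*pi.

t = 5*pi differs from t = pi by 2 full period(s), and the series is 2*pi-periodic.
At t = pi the one-sided limits are φ(pi^-) = 3 - 2*pi and φ(pi^+) = 2 - pi.
By Dirichlet's theorem the series converges to their average, [(3 - 2*pi) + (2 - pi)]/2 = 5/2 - 3*pi/2.

5/2 - 3*pi/2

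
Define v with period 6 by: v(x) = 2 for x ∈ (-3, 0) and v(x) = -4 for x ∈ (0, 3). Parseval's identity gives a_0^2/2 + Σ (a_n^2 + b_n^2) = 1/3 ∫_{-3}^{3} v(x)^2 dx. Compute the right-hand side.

20

1/3 ∫_{-3}^{3} v(x)^2 dx = 1/3 · (60) = 20.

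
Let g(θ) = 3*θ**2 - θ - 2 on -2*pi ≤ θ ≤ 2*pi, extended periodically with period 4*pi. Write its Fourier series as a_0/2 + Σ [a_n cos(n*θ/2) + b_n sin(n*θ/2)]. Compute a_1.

a_1 = (1/(2*pi)) ∫_{-2*pi}^{2*pi} g(θ) cos(θ/2) dθ.
Integrating by parts twice (tabular method), an antiderivative of (3*θ**2 - θ - 2) cos(θ/2) is 6*θ**2*sin(θ/2) - 2*θ*sin(θ/2) + 24*θ*cos(θ/2) - 52*sin(θ/2) - 4*cos(θ/2); evaluating from -2*pi to 2*pi: ∫_{-2*pi}^{2*pi} (3*θ**2 - θ - 2) cos(θ/2) dθ = (4 - 48*pi) - (4 + 48*pi) = -96*pi.
Hence a_1 = (1/(2*pi))·(-96*pi) = -48.

-48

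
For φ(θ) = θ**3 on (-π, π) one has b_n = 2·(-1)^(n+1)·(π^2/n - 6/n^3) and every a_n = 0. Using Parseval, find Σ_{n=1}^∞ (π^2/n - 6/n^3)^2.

pi**6/14

Parseval: Σ b_n^2 = (1/π) ∫_{-π}^{π} φ(θ)^2 dθ = 2*pi**6/7.
b_n^2 = 4·(π^2/n - 6/n^3)^2, so the sum equals (2*pi**6/7)/4 = pi**6/14.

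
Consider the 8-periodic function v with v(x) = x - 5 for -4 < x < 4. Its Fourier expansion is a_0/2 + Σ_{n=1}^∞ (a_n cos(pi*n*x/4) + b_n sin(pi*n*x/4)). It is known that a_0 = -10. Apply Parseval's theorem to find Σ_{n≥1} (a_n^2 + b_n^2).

Parseval: a_0^2/2 + Σ_{n≥1} (a_n^2+b_n^2) = 1/4 ∫_{-4}^{4} v(x)^2 dx = 182/3.
Subtract a_0^2/2 = 50: Σ (a_n^2+b_n^2) = 32/3.

32/3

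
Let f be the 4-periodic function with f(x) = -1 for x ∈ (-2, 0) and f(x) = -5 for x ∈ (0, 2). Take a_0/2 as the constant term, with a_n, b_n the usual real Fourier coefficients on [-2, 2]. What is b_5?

-8/(5*pi)

b_5 = 1/2 ∫_{-2}^{2} f(x) sin(5*pi*x/2) dx.
Split the integral at the breakpoints.
Directly, an antiderivative of (-1) sin(5*pi*x/2) is 2*cos(5*pi*x/2)/(5*pi); evaluating from -2 to 0: ∫_{-2}^{0} (-1) sin(5*pi*x/2) dx = (2/(5*pi)) - (-2/(5*pi)) = 4/(5*pi).
Directly, an antiderivative of (-5) sin(5*pi*x/2) is 2*cos(5*pi*x/2)/pi; evaluating from 0 to 2: ∫_{0}^{2} (-5) sin(5*pi*x/2) dx = (-2/pi) - (2/pi) = -4/pi.
Summing the pieces and multiplying by (1/2) gives b_5 = -8/(5*pi).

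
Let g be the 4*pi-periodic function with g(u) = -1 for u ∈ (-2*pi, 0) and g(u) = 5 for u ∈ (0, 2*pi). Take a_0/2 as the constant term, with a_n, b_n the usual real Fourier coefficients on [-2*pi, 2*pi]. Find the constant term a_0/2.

2

a_0 = (1/(2*pi)) ∫_{-2*pi}^{2*pi} g(u) du = (1/(2*pi)) · (8*pi) = 4.
So the constant term a_0/2 = 2.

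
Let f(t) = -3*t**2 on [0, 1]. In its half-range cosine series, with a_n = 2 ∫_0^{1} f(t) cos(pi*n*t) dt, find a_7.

a_7 = 2 ∫_0^{1} (-3*t**2) cos(7*pi*t) dt.
Integrating by parts twice (tabular method), an antiderivative of (-3*t**2) cos(7*pi*t) is -3*t**2*sin(7*pi*t)/(7*pi) - 6*t*cos(7*pi*t)/(49*pi**2) + 6*sin(7*pi*t)/(343*pi**3); evaluating from 0 to 1: ∫_{0}^{1} (-3*t**2) cos(7*pi*t) dt = (6/(49*pi**2)) - (0) = 6/(49*pi**2).
Hence a_7 = 2·(6/(49*pi**2)) = 12/(49*pi**2).

12/(49*pi**2)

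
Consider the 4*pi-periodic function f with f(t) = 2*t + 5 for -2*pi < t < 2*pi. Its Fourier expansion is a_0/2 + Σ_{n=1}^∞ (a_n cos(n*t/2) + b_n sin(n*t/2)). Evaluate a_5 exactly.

a_5 = (1/(2*pi)) ∫_{-2*pi}^{2*pi} f(t) cos(5*t/2) dt.
Integrating by parts (boundary term plus one more integral), an antiderivative of (2*t + 5) cos(5*t/2) is 4*t*sin(5*t/2)/5 + 2*sin(5*t/2) + 8*cos(5*t/2)/25; evaluating from -2*pi to 2*pi: ∫_{-2*pi}^{2*pi} (2*t + 5) cos(5*t/2) dt = (-8/25) - (-8/25) = 0.
Hence a_5 = (1/(2*pi))·(0) = 0.

0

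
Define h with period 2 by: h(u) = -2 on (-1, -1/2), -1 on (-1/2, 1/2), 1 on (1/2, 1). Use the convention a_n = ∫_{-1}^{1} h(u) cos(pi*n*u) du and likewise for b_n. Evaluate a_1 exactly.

a_1 = ∫_{-1}^{1} h(u) cos(pi*u) du.
Split the integral at the breakpoints.
Directly, an antiderivative of (-2) cos(pi*u) is -2*sin(pi*u)/pi; evaluating from -1 to -1/2: ∫_{-1}^{-1/2} (-2) cos(pi*u) du = (2/pi) - (0) = 2/pi.
Directly, an antiderivative of (-1) cos(pi*u) is -sin(pi*u)/pi; evaluating from -1/2 to 1/2: ∫_{-1/2}^{1/2} (-1) cos(pi*u) du = (-1/pi) - (1/pi) = -2/pi.
Directly, an antiderivative of (1) cos(pi*u) is sin(pi*u)/pi; evaluating from 1/2 to 1: ∫_{1/2}^{1} (1) cos(pi*u) du = (0) - (1/pi) = -1/pi.
Summing the pieces gives a_1 = -1/pi.

-1/pi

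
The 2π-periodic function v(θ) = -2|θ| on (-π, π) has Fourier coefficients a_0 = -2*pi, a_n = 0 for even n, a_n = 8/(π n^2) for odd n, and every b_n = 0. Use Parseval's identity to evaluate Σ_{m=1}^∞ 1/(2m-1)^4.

Parseval: a_0^2/2 + Σ a_n^2 = (1/π) ∫_{-π}^{π} v(θ)^2 dθ = 8*pi**2/3.
Subtract a_0^2/2 = 2*pi**2: Σ a_n^2 = 2*pi**2/3.
Only odd n contribute, with a_n^2 = 64/(π^2 n^4), so Σ_{m≥1} 1/(2m-1)^4 = π^2·(2*pi**2/3)/64 = pi**4/96.

pi**4/96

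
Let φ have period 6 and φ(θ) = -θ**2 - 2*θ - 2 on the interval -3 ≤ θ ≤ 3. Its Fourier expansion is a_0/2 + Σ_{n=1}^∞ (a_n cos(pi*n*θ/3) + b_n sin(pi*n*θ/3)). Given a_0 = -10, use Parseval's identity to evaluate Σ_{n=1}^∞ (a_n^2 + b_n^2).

Parseval: a_0^2/2 + Σ_{n≥1} (a_n^2+b_n^2) = 1/3 ∫_{-3}^{3} φ(θ)^2 dθ = 442/5.
Subtract a_0^2/2 = 50: Σ (a_n^2+b_n^2) = 192/5.

192/5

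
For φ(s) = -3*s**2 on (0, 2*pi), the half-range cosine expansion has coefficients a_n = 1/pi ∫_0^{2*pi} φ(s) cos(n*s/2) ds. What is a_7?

48/49

a_7 = 1/pi ∫_0^{2*pi} (-3*s**2) cos(7*s/2) ds.
Integrating by parts twice (tabular method), an antiderivative of (-3*s**2) cos(7*s/2) is -6*s**2*sin(7*s/2)/7 - 24*s*cos(7*s/2)/49 + 48*sin(7*s/2)/343; evaluating from 0 to 2*pi: ∫_{0}^{2*pi} (-3*s**2) cos(7*s/2) ds = (48*pi/49) - (0) = 48*pi/49.
Hence a_7 = (1/pi)·(48*pi/49) = 48/49.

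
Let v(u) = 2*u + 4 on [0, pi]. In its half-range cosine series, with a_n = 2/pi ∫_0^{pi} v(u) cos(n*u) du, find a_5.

-8/(25*pi)

a_5 = 2/pi ∫_0^{pi} (2*u + 4) cos(5*u) du.
Integrating by parts (boundary term plus one more integral), an antiderivative of (2*u + 4) cos(5*u) is 2*u*sin(5*u)/5 + 4*sin(5*u)/5 + 2*cos(5*u)/25; evaluating from 0 to pi: ∫_{0}^{pi} (2*u + 4) cos(5*u) du = (-2/25) - (2/25) = -4/25.
Hence a_5 = (2/pi)·(-4/25) = -8/(25*pi).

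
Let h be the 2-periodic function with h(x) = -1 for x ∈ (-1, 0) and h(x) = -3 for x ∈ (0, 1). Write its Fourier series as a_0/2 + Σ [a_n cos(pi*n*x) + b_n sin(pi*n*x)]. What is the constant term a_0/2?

a_0 = ∫_{-1}^{1} h(x) dx = -4.
So the constant term a_0/2 = -2.

-2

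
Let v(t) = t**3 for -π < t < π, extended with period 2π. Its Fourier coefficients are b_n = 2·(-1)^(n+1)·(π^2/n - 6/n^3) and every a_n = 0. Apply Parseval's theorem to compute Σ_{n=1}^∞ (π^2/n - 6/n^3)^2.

Parseval: Σ b_n^2 = (1/π) ∫_{-π}^{π} v(t)^2 dt = 2*pi**6/7.
b_n^2 = 4·(π^2/n - 6/n^3)^2, so the sum equals (2*pi**6/7)/4 = pi**6/14.

pi**6/14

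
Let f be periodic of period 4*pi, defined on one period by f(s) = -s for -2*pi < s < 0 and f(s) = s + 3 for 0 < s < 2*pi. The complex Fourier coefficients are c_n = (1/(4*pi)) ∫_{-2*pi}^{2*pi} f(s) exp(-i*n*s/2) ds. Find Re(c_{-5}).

Since f is real-valued, Re(c_{-5}) = (1/(4*pi)) ∫_{-2*pi}^{2*pi} f(s) cos(-5*s/2) ds = a_{5}/2.
Split the integral at the breakpoints.
Integrating by parts (boundary term plus one more integral), an antiderivative of (-s) cos(-5*s/2) is -2*s*sin(5*s/2)/5 - 4*cos(5*s/2)/25; evaluating from -2*pi to 0: ∫_{-2*pi}^{0} (-s) cos(-5*s/2) ds = (-4/25) - (4/25) = -8/25.
Integrating by parts (boundary term plus one more integral), an antiderivative of (s + 3) cos(-5*s/2) is 2*s*sin(5*s/2)/5 + 6*sin(5*s/2)/5 + 4*cos(5*s/2)/25; evaluating from 0 to 2*pi: ∫_{0}^{2*pi} (s + 3) cos(-5*s/2) ds = (-4/25) - (4/25) = -8/25.
So ∫_{-2*pi}^{2*pi} f(s) cos(-5*s/2) ds = -16/25.
Hence Re(c_{-5}) = (1/(4*pi))·(-16/25) = -4/(25*pi).

-4/(25*pi)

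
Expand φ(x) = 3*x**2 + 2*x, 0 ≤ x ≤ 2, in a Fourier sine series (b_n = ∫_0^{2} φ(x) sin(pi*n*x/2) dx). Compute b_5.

b_5 = ∫_0^{2} (3*x**2 + 2*x) sin(5*pi*x/2) dx.
Integrating by parts twice (tabular method), an antiderivative of (3*x**2 + 2*x) sin(5*pi*x/2) is -6*x**2*cos(5*pi*x/2)/(5*pi) + 24*x*sin(5*pi*x/2)/(25*pi**2) - 4*x*cos(5*pi*x/2)/(5*pi) + 8*sin(5*pi*x/2)/(25*pi**2) + 48*cos(5*pi*x/2)/(125*pi**3); evaluating from 0 to 2: ∫_{0}^{2} (3*x**2 + 2*x) sin(5*pi*x/2) dx = (16*(-3 + 50*pi**2)/(125*pi**3)) - (48/(125*pi**3)) = 32*(-3 + 25*pi**2)/(125*pi**3).
Hence b_5 = 32*(-3 + 25*pi**2)/(125*pi**3).

32*(-3 + 25*pi**2)/(125*pi**3)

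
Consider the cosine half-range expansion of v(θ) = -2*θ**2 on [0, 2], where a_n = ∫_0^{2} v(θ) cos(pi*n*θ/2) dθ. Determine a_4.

-2/pi**2

a_4 = ∫_0^{2} (-2*θ**2) cos(2*pi*θ) dθ.
Integrating by parts twice (tabular method), an antiderivative of (-2*θ**2) cos(2*pi*θ) is -θ**2*sin(2*pi*θ)/pi - θ*cos(2*pi*θ)/pi**2 + sin(2*pi*θ)/(2*pi**3); evaluating from 0 to 2: ∫_{0}^{2} (-2*θ**2) cos(2*pi*θ) dθ = (-2/pi**2) - (0) = -2/pi**2.
Hence a_4 = -2/pi**2.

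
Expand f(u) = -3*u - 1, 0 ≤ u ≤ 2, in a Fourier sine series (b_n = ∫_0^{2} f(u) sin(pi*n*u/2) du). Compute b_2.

b_2 = ∫_0^{2} (-3*u - 1) sin(pi*u) du.
Integrating by parts (boundary term plus one more integral), an antiderivative of (-3*u - 1) sin(pi*u) is 3*u*cos(pi*u)/pi - 3*sin(pi*u)/pi**2 + cos(pi*u)/pi; evaluating from 0 to 2: ∫_{0}^{2} (-3*u - 1) sin(pi*u) du = (7/pi) - (1/pi) = 6/pi.
Hence b_2 = 6/pi.

6/pi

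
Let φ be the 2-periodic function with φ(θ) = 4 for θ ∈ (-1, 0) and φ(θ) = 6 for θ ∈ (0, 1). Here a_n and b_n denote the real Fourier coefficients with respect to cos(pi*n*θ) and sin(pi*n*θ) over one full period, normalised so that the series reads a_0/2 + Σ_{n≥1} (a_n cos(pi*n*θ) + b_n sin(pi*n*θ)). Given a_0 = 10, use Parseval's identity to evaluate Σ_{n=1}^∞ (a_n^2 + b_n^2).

Parseval: a_0^2/2 + Σ_{n≥1} (a_n^2+b_n^2) = ∫_{-1}^{1} φ(θ)^2 dθ = 52.
Subtract a_0^2/2 = 50: Σ (a_n^2+b_n^2) = 2.

2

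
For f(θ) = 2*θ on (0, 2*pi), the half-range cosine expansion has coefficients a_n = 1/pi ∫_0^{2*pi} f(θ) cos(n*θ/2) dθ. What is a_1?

a_1 = 1/pi ∫_0^{2*pi} (2*θ) cos(θ/2) dθ.
Integrating by parts (boundary term plus one more integral), an antiderivative of (2*θ) cos(θ/2) is 4*θ*sin(θ/2) + 8*cos(θ/2); evaluating from 0 to 2*pi: ∫_{0}^{2*pi} (2*θ) cos(θ/2) dθ = (-8) - (8) = -16.
Hence a_1 = (1/pi)·(-16) = -16/pi.

-16/pi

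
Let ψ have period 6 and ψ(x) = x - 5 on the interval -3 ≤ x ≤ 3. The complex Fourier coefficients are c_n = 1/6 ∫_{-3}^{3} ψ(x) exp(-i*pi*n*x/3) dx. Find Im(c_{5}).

Since ψ is real-valued, Im(c_{5}) = -1/6 ∫_{-3}^{3} ψ(x) sin(5*pi*x/3) dx = -b_{5}/2.
Integrating by parts (boundary term plus one more integral), an antiderivative of (x - 5) sin(5*pi*x/3) is -3*x*cos(5*pi*x/3)/(5*pi) + 9*sin(5*pi*x/3)/(25*pi**2) + 3*cos(5*pi*x/3)/pi; evaluating from -3 to 3: ∫_{-3}^{3} (x - 5) sin(5*pi*x/3) dx = (-6/(5*pi)) - (-24/(5*pi)) = 18/(5*pi).
Hence Im(c_{5}) = (-1/6)·(18/(5*pi)) = -3/(5*pi).

-3/(5*pi)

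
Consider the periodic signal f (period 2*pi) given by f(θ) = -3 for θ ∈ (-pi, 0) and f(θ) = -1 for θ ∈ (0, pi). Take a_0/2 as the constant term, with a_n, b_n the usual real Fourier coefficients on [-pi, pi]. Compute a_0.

-4

a_0 = 1/pi ∫_{-pi}^{pi} f(θ) dθ = 1/pi · (-4*pi) = -4.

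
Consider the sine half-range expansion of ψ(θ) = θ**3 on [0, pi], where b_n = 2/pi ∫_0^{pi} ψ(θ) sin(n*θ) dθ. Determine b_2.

b_2 = 2/pi ∫_0^{pi} (θ**3) sin(2*θ) dθ.
Integrating by parts three times (tabular method), an antiderivative of (θ**3) sin(2*θ) is -θ**3*cos(2*θ)/2 + 3*θ**2*sin(2*θ)/4 + 3*θ*cos(2*θ)/4 - 3*sin(2*θ)/8; evaluating from 0 to pi: ∫_{0}^{pi} (θ**3) sin(2*θ) dθ = (pi*(3 - 2*pi**2)/4) - (0) = pi*(3 - 2*pi**2)/4.
Hence b_2 = (2/pi)·(pi*(3 - 2*pi**2)/4) = 3/2 - pi**2.

3/2 - pi**2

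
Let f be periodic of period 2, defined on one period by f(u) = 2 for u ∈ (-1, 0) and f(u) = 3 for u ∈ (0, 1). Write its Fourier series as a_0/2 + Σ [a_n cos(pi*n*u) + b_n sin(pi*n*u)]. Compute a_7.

a_7 = ∫_{-1}^{1} f(u) cos(7*pi*u) du.
Split the integral at the breakpoints.
Directly, an antiderivative of (2) cos(7*pi*u) is 2*sin(7*pi*u)/(7*pi); evaluating from -1 to 0: ∫_{-1}^{0} (2) cos(7*pi*u) du = (0) - (0) = 0.
Directly, an antiderivative of (3) cos(7*pi*u) is 3*sin(7*pi*u)/(7*pi); evaluating from 0 to 1: ∫_{0}^{1} (3) cos(7*pi*u) du = (0) - (0) = 0.
Summing the pieces gives a_7 = 0.

0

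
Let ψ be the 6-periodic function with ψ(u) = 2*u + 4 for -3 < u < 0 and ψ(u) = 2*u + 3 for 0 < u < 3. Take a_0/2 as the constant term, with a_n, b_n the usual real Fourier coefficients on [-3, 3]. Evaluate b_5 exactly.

2/pi

b_5 = 1/3 ∫_{-3}^{3} ψ(u) sin(5*pi*u/3) du.
Split the integral at the breakpoints.
Integrating by parts (boundary term plus one more integral), an antiderivative of (2*u + 4) sin(5*pi*u/3) is -6*u*cos(5*pi*u/3)/(5*pi) + 18*sin(5*pi*u/3)/(25*pi**2) - 12*cos(5*pi*u/3)/(5*pi); evaluating from -3 to 0: ∫_{-3}^{0} (2*u + 4) sin(5*pi*u/3) du = (-12/(5*pi)) - (-6/(5*pi)) = -6/(5*pi).
Integrating by parts (boundary term plus one more integral), an antiderivative of (2*u + 3) sin(5*pi*u/3) is -6*u*cos(5*pi*u/3)/(5*pi) + 18*sin(5*pi*u/3)/(25*pi**2) - 9*cos(5*pi*u/3)/(5*pi); evaluating from 0 to 3: ∫_{0}^{3} (2*u + 3) sin(5*pi*u/3) du = (27/(5*pi)) - (-9/(5*pi)) = 36/(5*pi).
Summing the pieces and multiplying by (1/3) gives b_5 = 2/pi.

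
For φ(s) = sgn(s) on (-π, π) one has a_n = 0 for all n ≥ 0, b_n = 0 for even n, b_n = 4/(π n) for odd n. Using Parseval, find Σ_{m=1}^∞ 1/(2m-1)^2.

pi**2/8

Parseval: Σ b_n^2 = (1/π) ∫_{-π}^{π} φ(s)^2 ds = 2.
Only odd n contribute, with b_n^2 = 16/(π^2 n^2), so Σ_{m≥1} 1/(2m-1)^2 = π^2·(2)/16 = pi**2/8.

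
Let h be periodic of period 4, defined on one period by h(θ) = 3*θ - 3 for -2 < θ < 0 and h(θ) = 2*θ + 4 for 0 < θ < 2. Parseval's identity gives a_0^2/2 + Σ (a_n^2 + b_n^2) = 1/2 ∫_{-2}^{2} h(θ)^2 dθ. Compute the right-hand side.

229/3

1/2 ∫_{-2}^{2} h(θ)^2 dθ = 1/2 · (458/3) = 229/3.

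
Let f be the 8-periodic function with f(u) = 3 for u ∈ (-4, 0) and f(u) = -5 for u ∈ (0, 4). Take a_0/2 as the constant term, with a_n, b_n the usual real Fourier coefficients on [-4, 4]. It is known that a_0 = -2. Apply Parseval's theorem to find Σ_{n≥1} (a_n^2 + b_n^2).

Parseval: a_0^2/2 + Σ_{n≥1} (a_n^2+b_n^2) = 1/4 ∫_{-4}^{4} f(u)^2 du = 34.
Subtract a_0^2/2 = 2: Σ (a_n^2+b_n^2) = 32.

32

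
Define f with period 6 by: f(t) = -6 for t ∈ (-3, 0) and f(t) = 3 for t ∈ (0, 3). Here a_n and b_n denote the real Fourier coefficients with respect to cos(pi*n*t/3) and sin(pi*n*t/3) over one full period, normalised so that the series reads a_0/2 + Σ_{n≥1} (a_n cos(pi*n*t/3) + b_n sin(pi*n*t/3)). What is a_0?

-3

a_0 = 1/3 ∫_{-3}^{3} f(t) dt = 1/3 · (-9) = -3.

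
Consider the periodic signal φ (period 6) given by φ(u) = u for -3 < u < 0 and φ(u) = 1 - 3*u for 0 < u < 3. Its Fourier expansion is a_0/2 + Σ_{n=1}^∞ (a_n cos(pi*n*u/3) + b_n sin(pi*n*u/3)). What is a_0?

-5

a_0 = 1/3 ∫_{-3}^{3} φ(u) du = 1/3 · (-15) = -5.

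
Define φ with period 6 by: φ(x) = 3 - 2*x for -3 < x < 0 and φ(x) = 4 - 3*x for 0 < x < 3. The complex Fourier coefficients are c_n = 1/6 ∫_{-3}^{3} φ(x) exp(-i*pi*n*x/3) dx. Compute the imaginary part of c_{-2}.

Since φ is real-valued, Im(c_{-2}) = -1/6 ∫_{-3}^{3} φ(x) sin(-2*pi*x/3) dx = b_{2}/2.
Split the integral at the breakpoints.
Integrating by parts (boundary term plus one more integral), an antiderivative of (3 - 2*x) sin(-2*pi*x/3) is -3*x*cos(2*pi*x/3)/pi + 9*sin(2*pi*x/3)/(2*pi**2) + 9*cos(2*pi*x/3)/(2*pi); evaluating from -3 to 0: ∫_{-3}^{0} (3 - 2*x) sin(-2*pi*x/3) dx = (9/(2*pi)) - (27/(2*pi)) = -9/pi.
Integrating by parts (boundary term plus one more integral), an antiderivative of (4 - 3*x) sin(-2*pi*x/3) is -9*x*cos(2*pi*x/3)/(2*pi) + 27*sin(2*pi*x/3)/(4*pi**2) + 6*cos(2*pi*x/3)/pi; evaluating from 0 to 3: ∫_{0}^{3} (4 - 3*x) sin(-2*pi*x/3) dx = (-15/(2*pi)) - (6/pi) = -27/(2*pi).
So ∫_{-3}^{3} φ(x) sin(-2*pi*x/3) dx = -45/(2*pi).
Hence Im(c_{-2}) = (-1/6)·(-45/(2*pi)) = 15/(4*pi).

15/(4*pi)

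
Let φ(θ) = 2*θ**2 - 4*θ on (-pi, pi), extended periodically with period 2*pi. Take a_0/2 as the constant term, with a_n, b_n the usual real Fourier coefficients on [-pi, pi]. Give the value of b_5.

-8/5

b_5 = 1/pi ∫_{-pi}^{pi} φ(θ) sin(5*θ) dθ.
Integrating by parts twice (tabular method), an antiderivative of (2*θ**2 - 4*θ) sin(5*θ) is -2*θ**2*cos(5*θ)/5 + 4*θ*sin(5*θ)/25 + 4*θ*cos(5*θ)/5 - 4*sin(5*θ)/25 + 4*cos(5*θ)/125; evaluating from -pi to pi: ∫_{-pi}^{pi} (2*θ**2 - 4*θ) sin(5*θ) dθ = (-4*pi/5 - 4/125 + 2*pi**2/5) - (-4/125 + 4*pi/5 + 2*pi**2/5) = -8*pi/5.
Hence b_5 = (1/pi)·(-8*pi/5) = -8/5.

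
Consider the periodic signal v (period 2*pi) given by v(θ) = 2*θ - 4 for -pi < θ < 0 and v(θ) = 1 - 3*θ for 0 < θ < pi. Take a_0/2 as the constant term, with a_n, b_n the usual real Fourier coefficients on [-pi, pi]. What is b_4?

b_4 = 1/pi ∫_{-pi}^{pi} v(θ) sin(4*θ) dθ.
Split the integral at the breakpoints.
Integrating by parts (boundary term plus one more integral), an antiderivative of (2*θ - 4) sin(4*θ) is -θ*cos(4*θ)/2 + sin(4*θ)/8 + cos(4*θ); evaluating from -pi to 0: ∫_{-pi}^{0} (2*θ - 4) sin(4*θ) dθ = (1) - (1 + pi/2) = -pi/2.
Integrating by parts (boundary term plus one more integral), an antiderivative of (1 - 3*θ) sin(4*θ) is 3*θ*cos(4*θ)/4 - 3*sin(4*θ)/16 - cos(4*θ)/4; evaluating from 0 to pi: ∫_{0}^{pi} (1 - 3*θ) sin(4*θ) dθ = (-1/4 + 3*pi/4) - (-1/4) = 3*pi/4.
Summing the pieces and multiplying by (1/pi) gives b_4 = 1/4.

1/4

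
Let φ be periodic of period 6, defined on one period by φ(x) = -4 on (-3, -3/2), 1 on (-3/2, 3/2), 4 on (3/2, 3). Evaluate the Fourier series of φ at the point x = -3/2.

At x = -3/2 the one-sided limits are φ(-3/2^-) = -4 and φ(-3/2^+) = 1.
By Dirichlet's theorem the series converges to their average, [(-4) + (1)]/2 = -3/2.

-3/2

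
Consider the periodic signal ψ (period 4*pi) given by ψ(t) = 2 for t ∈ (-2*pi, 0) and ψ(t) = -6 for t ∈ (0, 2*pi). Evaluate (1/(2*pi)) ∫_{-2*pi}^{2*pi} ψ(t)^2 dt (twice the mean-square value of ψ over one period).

40

(1/(2*pi)) ∫_{-2*pi}^{2*pi} ψ(t)^2 dt = (1/(2*pi)) · (80*pi) = 40.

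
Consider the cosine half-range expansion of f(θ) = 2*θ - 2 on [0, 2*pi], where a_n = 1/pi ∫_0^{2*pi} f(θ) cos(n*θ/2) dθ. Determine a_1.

a_1 = 1/pi ∫_0^{2*pi} (2*θ - 2) cos(θ/2) dθ.
Integrating by parts (boundary term plus one more integral), an antiderivative of (2*θ - 2) cos(θ/2) is 4*θ*sin(θ/2) - 4*sin(θ/2) + 8*cos(θ/2); evaluating from 0 to 2*pi: ∫_{0}^{2*pi} (2*θ - 2) cos(θ/2) dθ = (-8) - (8) = -16.
Hence a_1 = (1/pi)·(-16) = -16/pi.

-16/pi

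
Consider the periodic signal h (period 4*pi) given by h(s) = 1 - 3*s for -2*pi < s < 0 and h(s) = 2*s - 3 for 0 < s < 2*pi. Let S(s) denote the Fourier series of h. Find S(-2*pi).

At s = -2*pi the one-sided limits are h(-2*pi^-) = -3 + 4*pi and h(-2*pi^+) = 1 + 6*pi.
By Dirichlet's theorem the series converges to their average, [(-3 + 4*pi) + (1 + 6*pi)]/2 = -1 + 5*pi.

-1 + 5*pi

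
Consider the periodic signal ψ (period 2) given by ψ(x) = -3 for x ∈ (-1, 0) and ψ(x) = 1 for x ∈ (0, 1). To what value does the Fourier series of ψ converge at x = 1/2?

1

ψ is continuous at x = 1/2 with value 1, so the series converges to 1 there.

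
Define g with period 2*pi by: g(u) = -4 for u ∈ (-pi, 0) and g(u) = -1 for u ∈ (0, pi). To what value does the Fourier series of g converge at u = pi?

At u = pi the one-sided limits are g(pi^-) = -1 and g(pi^+) = -4.
By Dirichlet's theorem the series converges to their average, [(-1) + (-4)]/2 = -5/2.

-5/2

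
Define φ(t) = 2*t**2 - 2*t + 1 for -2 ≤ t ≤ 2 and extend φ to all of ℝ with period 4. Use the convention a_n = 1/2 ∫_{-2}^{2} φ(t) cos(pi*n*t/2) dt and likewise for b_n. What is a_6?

a_6 = 1/2 ∫_{-2}^{2} φ(t) cos(3*pi*t) dt.
Integrating by parts twice (tabular method), an antiderivative of (2*t**2 - 2*t + 1) cos(3*pi*t) is 2*t**2*sin(3*pi*t)/(3*pi) - 2*t*sin(3*pi*t)/(3*pi) + 4*t*cos(3*pi*t)/(9*pi**2) - 4*sin(3*pi*t)/(27*pi**3) + sin(3*pi*t)/(3*pi) - 2*cos(3*pi*t)/(9*pi**2); evaluating from -2 to 2: ∫_{-2}^{2} (2*t**2 - 2*t + 1) cos(3*pi*t) dt = (2/(3*pi**2)) - (-10/(9*pi**2)) = 16/(9*pi**2).
Hence a_6 = (1/2)·(16/(9*pi**2)) = 8/(9*pi**2).

8/(9*pi**2)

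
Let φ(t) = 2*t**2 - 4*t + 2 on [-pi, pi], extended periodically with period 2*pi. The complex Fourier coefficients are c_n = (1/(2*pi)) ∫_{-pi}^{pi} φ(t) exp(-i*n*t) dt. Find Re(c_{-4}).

1/4

Since φ is real-valued, Re(c_{-4}) = (1/(2*pi)) ∫_{-pi}^{pi} φ(t) cos(-4*t) dt = a_{4}/2.
Integrating by parts twice (tabular method), an antiderivative of (2*t**2 - 4*t + 2) cos(-4*t) is t**2*sin(4*t)/2 - t*sin(4*t) + t*cos(4*t)/4 + 7*sin(4*t)/16 - cos(4*t)/4; evaluating from -pi to pi: ∫_{-pi}^{pi} (2*t**2 - 4*t + 2) cos(-4*t) dt = (-1/4 + pi/4) - (-pi/4 - 1/4) = pi/2.
Hence Re(c_{-4}) = (1/(2*pi))·(pi/2) = 1/4.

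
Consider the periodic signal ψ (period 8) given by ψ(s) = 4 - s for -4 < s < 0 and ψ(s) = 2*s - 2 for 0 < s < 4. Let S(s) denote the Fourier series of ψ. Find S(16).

1

s = 16 differs from s = 0 by 2 full period(s), and the series is 8-periodic.
At s = 0 the one-sided limits are ψ(0^-) = 4 and ψ(0^+) = -2.
By Dirichlet's theorem the series converges to their average, [(4) + (-2)]/2 = 1.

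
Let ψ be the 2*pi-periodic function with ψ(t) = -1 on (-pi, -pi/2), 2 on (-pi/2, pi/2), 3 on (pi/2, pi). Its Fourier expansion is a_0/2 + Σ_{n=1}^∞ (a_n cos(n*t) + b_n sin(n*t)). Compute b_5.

b_5 = 1/pi ∫_{-pi}^{pi} ψ(t) sin(5*t) dt.
Split the integral at the breakpoints.
Directly, an antiderivative of (-1) sin(5*t) is cos(5*t)/5; evaluating from -pi to -pi/2: ∫_{-pi}^{-pi/2} (-1) sin(5*t) dt = (0) - (-1/5) = 1/5.
Directly, an antiderivative of (2) sin(5*t) is -2*cos(5*t)/5; evaluating from -pi/2 to pi/2: ∫_{-pi/2}^{pi/2} (2) sin(5*t) dt = (0) - (0) = 0.
Directly, an antiderivative of (3) sin(5*t) is -3*cos(5*t)/5; evaluating from pi/2 to pi: ∫_{pi/2}^{pi} (3) sin(5*t) dt = (3/5) - (0) = 3/5.
Summing the pieces and multiplying by (1/pi) gives b_5 = 4/(5*pi).

4/(5*pi)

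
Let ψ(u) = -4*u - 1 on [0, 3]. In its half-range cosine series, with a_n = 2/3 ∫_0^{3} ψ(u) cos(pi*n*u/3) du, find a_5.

a_5 = 2/3 ∫_0^{3} (-4*u - 1) cos(5*pi*u/3) du.
Integrating by parts (boundary term plus one more integral), an antiderivative of (-4*u - 1) cos(5*pi*u/3) is -12*u*sin(5*pi*u/3)/(5*pi) - 3*sin(5*pi*u/3)/(5*pi) - 36*cos(5*pi*u/3)/(25*pi**2); evaluating from 0 to 3: ∫_{0}^{3} (-4*u - 1) cos(5*pi*u/3) du = (36/(25*pi**2)) - (-36/(25*pi**2)) = 72/(25*pi**2).
Hence a_5 = (2/3)·(72/(25*pi**2)) = 48/(25*pi**2).

48/(25*pi**2)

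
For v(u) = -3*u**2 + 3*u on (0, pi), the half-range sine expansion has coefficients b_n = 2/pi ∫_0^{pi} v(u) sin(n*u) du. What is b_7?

6*(-49*pi**2 + 4 + 49*pi)/(343*pi)

b_7 = 2/pi ∫_0^{pi} (-3*u**2 + 3*u) sin(7*u) du.
Integrating by parts twice (tabular method), an antiderivative of (-3*u**2 + 3*u) sin(7*u) is 3*u**2*cos(7*u)/7 - 6*u*sin(7*u)/49 - 3*u*cos(7*u)/7 + 3*sin(7*u)/49 - 6*cos(7*u)/343; evaluating from 0 to pi: ∫_{0}^{pi} (-3*u**2 + 3*u) sin(7*u) du = (-3*pi**2/7 + 6/343 + 3*pi/7) - (-6/343) = -3*pi**2/7 + 12/343 + 3*pi/7.
Hence b_7 = (2/pi)·(-3*pi**2/7 + 12/343 + 3*pi/7) = 6*(-49*pi**2 + 4 + 49*pi)/(343*pi).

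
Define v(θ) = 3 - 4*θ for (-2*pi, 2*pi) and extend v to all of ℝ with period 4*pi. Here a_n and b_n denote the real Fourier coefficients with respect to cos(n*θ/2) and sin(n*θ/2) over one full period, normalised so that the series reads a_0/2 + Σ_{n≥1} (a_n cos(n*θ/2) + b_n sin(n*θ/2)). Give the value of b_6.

8/3

b_6 = (1/(2*pi)) ∫_{-2*pi}^{2*pi} v(θ) sin(3*θ) dθ.
Integrating by parts (boundary term plus one more integral), an antiderivative of (3 - 4*θ) sin(3*θ) is 4*θ*cos(3*θ)/3 - 4*sin(3*θ)/9 - cos(3*θ); evaluating from -2*pi to 2*pi: ∫_{-2*pi}^{2*pi} (3 - 4*θ) sin(3*θ) dθ = (-1 + 8*pi/3) - (-8*pi/3 - 1) = 16*pi/3.
Hence b_6 = (1/(2*pi))·(16*pi/3) = 8/3.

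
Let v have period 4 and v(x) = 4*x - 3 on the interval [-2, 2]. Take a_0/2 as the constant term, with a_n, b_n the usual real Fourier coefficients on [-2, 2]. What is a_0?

-6

a_0 = 1/2 ∫_{-2}^{2} v(x) dx = 1/2 · (-12) = -6.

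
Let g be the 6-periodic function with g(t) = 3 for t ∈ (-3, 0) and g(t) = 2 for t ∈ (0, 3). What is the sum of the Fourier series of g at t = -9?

5/2

t = -9 differs from t = -3 by -1 full period(s), and the series is 6-periodic.
At t = -3 the one-sided limits are g(-3^-) = 2 and g(-3^+) = 3.
By Dirichlet's theorem the series converges to their average, [(2) + (3)]/2 = 5/2.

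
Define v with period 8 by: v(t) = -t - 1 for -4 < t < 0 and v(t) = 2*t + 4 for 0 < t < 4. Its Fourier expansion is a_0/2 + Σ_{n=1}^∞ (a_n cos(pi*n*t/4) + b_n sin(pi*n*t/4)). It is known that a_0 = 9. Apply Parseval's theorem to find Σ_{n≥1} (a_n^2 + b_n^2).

Parseval: a_0^2/2 + Σ_{n≥1} (a_n^2+b_n^2) = 1/4 ∫_{-4}^{4} v(t)^2 dt = 215/3.
Subtract a_0^2/2 = 81/2: Σ (a_n^2+b_n^2) = 187/6.

187/6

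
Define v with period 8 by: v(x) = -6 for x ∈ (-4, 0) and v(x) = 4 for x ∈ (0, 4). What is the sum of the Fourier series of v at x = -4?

-1

x = -4 differs from x = 4 by -1 full period(s), and the series is 8-periodic.
At x = 4 the one-sided limits are v(4^-) = 4 and v(4^+) = -6.
By Dirichlet's theorem the series converges to their average, [(4) + (-6)]/2 = -1.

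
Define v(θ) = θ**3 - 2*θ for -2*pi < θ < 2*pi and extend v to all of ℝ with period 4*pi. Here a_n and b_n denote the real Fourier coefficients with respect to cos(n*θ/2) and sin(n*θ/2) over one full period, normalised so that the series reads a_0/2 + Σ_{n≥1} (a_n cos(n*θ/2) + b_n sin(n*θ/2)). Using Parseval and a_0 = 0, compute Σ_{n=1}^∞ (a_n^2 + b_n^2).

Parseval: a_0^2/2 + Σ_{n≥1} (a_n^2+b_n^2) = (1/(2*pi)) ∫_{-2*pi}^{2*pi} v(θ)^2 dθ = 32*pi**2*(-84*pi**2 + 35 + 60*pi**4)/105.
Subtract a_0^2/2 = 0: Σ (a_n^2+b_n^2) = 32*pi**2*(-84*pi**2 + 35 + 60*pi**4)/105.

32*pi**2*(-84*pi**2 + 35 + 60*pi**4)/105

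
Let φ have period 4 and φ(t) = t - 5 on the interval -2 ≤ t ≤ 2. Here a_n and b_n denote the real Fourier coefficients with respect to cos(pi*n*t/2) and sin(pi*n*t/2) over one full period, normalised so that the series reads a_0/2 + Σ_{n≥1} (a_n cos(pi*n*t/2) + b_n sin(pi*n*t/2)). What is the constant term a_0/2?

a_0 = 1/2 ∫_{-2}^{2} φ(t) dt = 1/2 · (-20) = -10.
So the constant term a_0/2 = -5.

-5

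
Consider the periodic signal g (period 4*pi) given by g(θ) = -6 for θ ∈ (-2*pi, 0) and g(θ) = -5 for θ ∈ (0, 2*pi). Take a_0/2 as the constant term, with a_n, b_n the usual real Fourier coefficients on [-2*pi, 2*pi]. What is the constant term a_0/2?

-11/2

a_0 = (1/(2*pi)) ∫_{-2*pi}^{2*pi} g(θ) dθ = (1/(2*pi)) · (-22*pi) = -11.
So the constant term a_0/2 = -11/2.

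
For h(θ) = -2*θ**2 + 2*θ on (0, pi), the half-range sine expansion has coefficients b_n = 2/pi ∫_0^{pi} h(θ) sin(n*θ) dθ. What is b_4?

b_4 = 2/pi ∫_0^{pi} (-2*θ**2 + 2*θ) sin(4*θ) dθ.
Integrating by parts twice (tabular method), an antiderivative of (-2*θ**2 + 2*θ) sin(4*θ) is θ**2*cos(4*θ)/2 - θ*sin(4*θ)/4 - θ*cos(4*θ)/2 + sin(4*θ)/8 - cos(4*θ)/16; evaluating from 0 to pi: ∫_{0}^{pi} (-2*θ**2 + 2*θ) sin(4*θ) dθ = (-pi/2 - 1/16 + pi**2/2) - (-1/16) = pi*(-1 + pi)/2.
Hence b_4 = (2/pi)·(pi*(-1 + pi)/2) = -1 + pi.

-1 + pi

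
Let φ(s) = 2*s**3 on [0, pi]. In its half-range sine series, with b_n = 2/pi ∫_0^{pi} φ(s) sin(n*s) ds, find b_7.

-24/343 + 4*pi**2/7

b_7 = 2/pi ∫_0^{pi} (2*s**3) sin(7*s) ds.
Integrating by parts three times (tabular method), an antiderivative of (2*s**3) sin(7*s) is -2*s**3*cos(7*s)/7 + 6*s**2*sin(7*s)/49 + 12*s*cos(7*s)/343 - 12*sin(7*s)/2401; evaluating from 0 to pi: ∫_{0}^{pi} (2*s**3) sin(7*s) ds = (2*pi*(-6 + 49*pi**2)/343) - (0) = 2*pi*(-6 + 49*pi**2)/343.
Hence b_7 = (2/pi)·(2*pi*(-6 + 49*pi**2)/343) = -24/343 + 4*pi**2/7.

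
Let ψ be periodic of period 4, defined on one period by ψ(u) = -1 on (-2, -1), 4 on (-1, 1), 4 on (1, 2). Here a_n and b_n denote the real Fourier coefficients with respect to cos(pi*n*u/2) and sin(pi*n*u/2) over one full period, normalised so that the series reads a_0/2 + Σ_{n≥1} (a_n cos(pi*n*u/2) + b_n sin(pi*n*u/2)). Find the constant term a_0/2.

11/4

a_0 = 1/2 ∫_{-2}^{2} ψ(u) du = 1/2 · (11) = 11/2.
So the constant term a_0/2 = 11/4.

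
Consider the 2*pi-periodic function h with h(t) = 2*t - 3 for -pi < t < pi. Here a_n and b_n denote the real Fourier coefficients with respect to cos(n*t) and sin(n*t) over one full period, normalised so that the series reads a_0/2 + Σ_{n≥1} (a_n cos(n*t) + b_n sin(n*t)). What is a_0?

-6

a_0 = 1/pi ∫_{-pi}^{pi} h(t) dt = 1/pi · (-6*pi) = -6.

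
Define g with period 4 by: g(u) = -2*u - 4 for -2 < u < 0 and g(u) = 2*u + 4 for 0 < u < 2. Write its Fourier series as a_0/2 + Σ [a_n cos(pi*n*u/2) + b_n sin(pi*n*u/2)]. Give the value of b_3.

16/(3*pi)

b_3 = 1/2 ∫_{-2}^{2} g(u) sin(3*pi*u/2) du.
Split the integral at the breakpoints.
Integrating by parts (boundary term plus one more integral), an antiderivative of (-2*u - 4) sin(3*pi*u/2) is 4*u*cos(3*pi*u/2)/(3*pi) - 8*sin(3*pi*u/2)/(9*pi**2) + 8*cos(3*pi*u/2)/(3*pi); evaluating from -2 to 0: ∫_{-2}^{0} (-2*u - 4) sin(3*pi*u/2) du = (8/(3*pi)) - (0) = 8/(3*pi).
Integrating by parts (boundary term plus one more integral), an antiderivative of (2*u + 4) sin(3*pi*u/2) is -4*u*cos(3*pi*u/2)/(3*pi) + 8*sin(3*pi*u/2)/(9*pi**2) - 8*cos(3*pi*u/2)/(3*pi); evaluating from 0 to 2: ∫_{0}^{2} (2*u + 4) sin(3*pi*u/2) du = (16/(3*pi)) - (-8/(3*pi)) = 8/pi.
Summing the pieces and multiplying by (1/2) gives b_3 = 16/(3*pi).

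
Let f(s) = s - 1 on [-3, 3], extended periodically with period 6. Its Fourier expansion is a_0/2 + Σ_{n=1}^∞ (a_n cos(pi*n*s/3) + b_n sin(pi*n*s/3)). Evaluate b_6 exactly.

-1/pi

b_6 = 1/3 ∫_{-3}^{3} f(s) sin(2*pi*s) ds.
Integrating by parts (boundary term plus one more integral), an antiderivative of (s - 1) sin(2*pi*s) is -s*cos(2*pi*s)/(2*pi) + sin(2*pi*s)/(4*pi**2) + cos(2*pi*s)/(2*pi); evaluating from -3 to 3: ∫_{-3}^{3} (s - 1) sin(2*pi*s) ds = (-1/pi) - (2/pi) = -3/pi.
Hence b_6 = (1/3)·(-3/pi) = -1/pi.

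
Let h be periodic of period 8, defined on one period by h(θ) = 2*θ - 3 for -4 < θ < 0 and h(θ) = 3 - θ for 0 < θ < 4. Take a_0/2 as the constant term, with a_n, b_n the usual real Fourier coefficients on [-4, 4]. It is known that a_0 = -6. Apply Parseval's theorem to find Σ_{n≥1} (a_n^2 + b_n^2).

Parseval: a_0^2/2 + Σ_{n≥1} (a_n^2+b_n^2) = 1/4 ∫_{-4}^{4} h(θ)^2 dθ = 170/3.
Subtract a_0^2/2 = 18: Σ (a_n^2+b_n^2) = 116/3.

116/3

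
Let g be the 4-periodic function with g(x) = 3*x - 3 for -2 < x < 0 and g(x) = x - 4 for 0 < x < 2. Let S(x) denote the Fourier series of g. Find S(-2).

At x = -2 the one-sided limits are g(-2^-) = -2 and g(-2^+) = -9.
By Dirichlet's theorem the series converges to their average, [(-2) + (-9)]/2 = -11/2.

-11/2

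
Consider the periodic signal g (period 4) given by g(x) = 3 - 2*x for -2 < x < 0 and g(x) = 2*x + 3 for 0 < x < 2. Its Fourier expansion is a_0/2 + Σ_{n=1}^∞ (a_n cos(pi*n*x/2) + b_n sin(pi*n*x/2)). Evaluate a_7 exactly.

a_7 = 1/2 ∫_{-2}^{2} g(x) cos(7*pi*x/2) dx.
g is even and cos(7*pi*x/2) is even, so the integrand is even and a_7 = ∫_0^{2} g(x) cos(7*pi*x/2) dx.
Integrating by parts (boundary term plus one more integral), an antiderivative of (2*x + 3) cos(7*pi*x/2) is 4*x*sin(7*pi*x/2)/(7*pi) + 6*sin(7*pi*x/2)/(7*pi) + 8*cos(7*pi*x/2)/(49*pi**2); evaluating from 0 to 2: ∫_{0}^{2} (2*x + 3) cos(7*pi*x/2) dx = (-8/(49*pi**2)) - (8/(49*pi**2)) = -16/(49*pi**2).
Hence a_7 = -16/(49*pi**2).

-16/(49*pi**2)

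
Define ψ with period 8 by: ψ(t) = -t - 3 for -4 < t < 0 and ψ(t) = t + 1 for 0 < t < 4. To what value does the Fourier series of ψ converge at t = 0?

-1

At t = 0 the one-sided limits are ψ(0^-) = -3 and ψ(0^+) = 1.
By Dirichlet's theorem the series converges to their average, [(-3) + (1)]/2 = -1.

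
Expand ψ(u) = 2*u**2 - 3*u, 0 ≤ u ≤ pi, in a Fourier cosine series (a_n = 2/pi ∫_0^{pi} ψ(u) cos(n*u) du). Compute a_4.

a_4 = 2/pi ∫_0^{pi} (2*u**2 - 3*u) cos(4*u) du.
Integrating by parts twice (tabular method), an antiderivative of (2*u**2 - 3*u) cos(4*u) is u**2*sin(4*u)/2 - 3*u*sin(4*u)/4 + u*cos(4*u)/4 - sin(4*u)/16 - 3*cos(4*u)/16; evaluating from 0 to pi: ∫_{0}^{pi} (2*u**2 - 3*u) cos(4*u) du = (-3/16 + pi/4) - (-3/16) = pi/4.
Hence a_4 = (2/pi)·(pi/4) = 1/2.

1/2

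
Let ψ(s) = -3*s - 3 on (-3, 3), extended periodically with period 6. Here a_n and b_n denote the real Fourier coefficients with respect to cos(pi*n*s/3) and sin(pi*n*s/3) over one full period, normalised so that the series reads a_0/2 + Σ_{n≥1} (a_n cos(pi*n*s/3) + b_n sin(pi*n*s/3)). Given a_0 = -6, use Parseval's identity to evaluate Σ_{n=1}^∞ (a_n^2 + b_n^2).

Parseval: a_0^2/2 + Σ_{n≥1} (a_n^2+b_n^2) = 1/3 ∫_{-3}^{3} ψ(s)^2 ds = 72.
Subtract a_0^2/2 = 18: Σ (a_n^2+b_n^2) = 54.

54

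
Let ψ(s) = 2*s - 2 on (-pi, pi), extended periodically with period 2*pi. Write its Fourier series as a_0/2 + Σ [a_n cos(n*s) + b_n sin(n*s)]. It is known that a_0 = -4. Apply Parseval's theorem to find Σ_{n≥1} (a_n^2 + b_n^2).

8*pi**2/3

Parseval: a_0^2/2 + Σ_{n≥1} (a_n^2+b_n^2) = 1/pi ∫_{-pi}^{pi} ψ(s)^2 ds = 8 + 8*pi**2/3.
Subtract a_0^2/2 = 8: Σ (a_n^2+b_n^2) = 8*pi**2/3.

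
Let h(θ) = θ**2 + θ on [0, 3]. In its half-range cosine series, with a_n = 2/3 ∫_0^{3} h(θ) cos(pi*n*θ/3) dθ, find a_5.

-48/(25*pi**2)

a_5 = 2/3 ∫_0^{3} (θ**2 + θ) cos(5*pi*θ/3) dθ.
Integrating by parts twice (tabular method), an antiderivative of (θ**2 + θ) cos(5*pi*θ/3) is 3*θ**2*sin(5*pi*θ/3)/(5*pi) + 3*θ*sin(5*pi*θ/3)/(5*pi) + 18*θ*cos(5*pi*θ/3)/(25*pi**2) - 54*sin(5*pi*θ/3)/(125*pi**3) + 9*cos(5*pi*θ/3)/(25*pi**2); evaluating from 0 to 3: ∫_{0}^{3} (θ**2 + θ) cos(5*pi*θ/3) dθ = (-63/(25*pi**2)) - (9/(25*pi**2)) = -72/(25*pi**2).
Hence a_5 = (2/3)·(-72/(25*pi**2)) = -48/(25*pi**2).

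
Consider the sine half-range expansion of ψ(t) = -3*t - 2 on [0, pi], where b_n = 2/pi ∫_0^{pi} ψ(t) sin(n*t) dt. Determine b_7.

b_7 = 2/pi ∫_0^{pi} (-3*t - 2) sin(7*t) dt.
Integrating by parts (boundary term plus one more integral), an antiderivative of (-3*t - 2) sin(7*t) is 3*t*cos(7*t)/7 - 3*sin(7*t)/49 + 2*cos(7*t)/7; evaluating from 0 to pi: ∫_{0}^{pi} (-3*t - 2) sin(7*t) dt = (-3*pi/7 - 2/7) - (2/7) = -3*pi/7 - 4/7.
Hence b_7 = (2/pi)·(-3*pi/7 - 4/7) = 2*(-3*pi - 4)/(7*pi).

2*(-3*pi - 4)/(7*pi)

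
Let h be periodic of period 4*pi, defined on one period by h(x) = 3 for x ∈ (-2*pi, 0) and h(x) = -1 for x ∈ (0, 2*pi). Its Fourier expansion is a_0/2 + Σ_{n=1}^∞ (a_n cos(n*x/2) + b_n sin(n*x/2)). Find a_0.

a_0 = (1/(2*pi)) ∫_{-2*pi}^{2*pi} h(x) dx = (1/(2*pi)) · (4*pi) = 2.

2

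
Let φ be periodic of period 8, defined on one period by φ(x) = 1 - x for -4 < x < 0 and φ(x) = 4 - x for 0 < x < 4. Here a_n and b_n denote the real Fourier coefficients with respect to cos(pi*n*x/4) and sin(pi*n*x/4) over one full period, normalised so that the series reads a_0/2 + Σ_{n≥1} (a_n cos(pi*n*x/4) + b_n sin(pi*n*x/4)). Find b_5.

b_5 = 1/4 ∫_{-4}^{4} φ(x) sin(5*pi*x/4) dx.
Split the integral at the breakpoints.
Integrating by parts (boundary term plus one more integral), an antiderivative of (1 - x) sin(5*pi*x/4) is 4*x*cos(5*pi*x/4)/(5*pi) - 16*sin(5*pi*x/4)/(25*pi**2) - 4*cos(5*pi*x/4)/(5*pi); evaluating from -4 to 0: ∫_{-4}^{0} (1 - x) sin(5*pi*x/4) dx = (-4/(5*pi)) - (4/pi) = -24/(5*pi).
Integrating by parts (boundary term plus one more integral), an antiderivative of (4 - x) sin(5*pi*x/4) is 4*x*cos(5*pi*x/4)/(5*pi) - 16*sin(5*pi*x/4)/(25*pi**2) - 16*cos(5*pi*x/4)/(5*pi); evaluating from 0 to 4: ∫_{0}^{4} (4 - x) sin(5*pi*x/4) dx = (0) - (-16/(5*pi)) = 16/(5*pi).
Summing the pieces and multiplying by (1/4) gives b_5 = -2/(5*pi).

-2/(5*pi)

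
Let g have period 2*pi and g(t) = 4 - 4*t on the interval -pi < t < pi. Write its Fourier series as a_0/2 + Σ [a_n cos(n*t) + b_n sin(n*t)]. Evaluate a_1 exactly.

a_1 = 1/pi ∫_{-pi}^{pi} g(t) cos(t) dt.
Integrating by parts (boundary term plus one more integral), an antiderivative of (4 - 4*t) cos(t) is -4*t*sin(t) + 4*sin(t) - 4*cos(t); evaluating from -pi to pi: ∫_{-pi}^{pi} (4 - 4*t) cos(t) dt = (4) - (4) = 0.
Hence a_1 = (1/pi)·(0) = 0.

0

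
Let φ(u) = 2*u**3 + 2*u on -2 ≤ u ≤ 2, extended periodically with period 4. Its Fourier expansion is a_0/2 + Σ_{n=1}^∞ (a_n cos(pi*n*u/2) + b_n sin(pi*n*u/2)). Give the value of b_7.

8*(-24 + 245*pi**2)/(343*pi**3)

b_7 = 1/2 ∫_{-2}^{2} φ(u) sin(7*pi*u/2) du.
φ is odd and sin(7*pi*u/2) is odd, so the integrand is even and b_7 = ∫_0^{2} φ(u) sin(7*pi*u/2) du.
Integrating by parts three times (tabular method), an antiderivative of (2*u**3 + 2*u) sin(7*pi*u/2) is -4*u**3*cos(7*pi*u/2)/(7*pi) + 24*u**2*sin(7*pi*u/2)/(49*pi**2) - 4*u*cos(7*pi*u/2)/(7*pi) + 96*u*cos(7*pi*u/2)/(343*pi**3) - 192*sin(7*pi*u/2)/(2401*pi**4) + 8*sin(7*pi*u/2)/(49*pi**2); evaluating from 0 to 2: ∫_{0}^{2} (2*u**3 + 2*u) sin(7*pi*u/2) du = (8*(-24 + 245*pi**2)/(343*pi**3)) - (0) = 8*(-24 + 245*pi**2)/(343*pi**3).
Hence b_7 = 8*(-24 + 245*pi**2)/(343*pi**3).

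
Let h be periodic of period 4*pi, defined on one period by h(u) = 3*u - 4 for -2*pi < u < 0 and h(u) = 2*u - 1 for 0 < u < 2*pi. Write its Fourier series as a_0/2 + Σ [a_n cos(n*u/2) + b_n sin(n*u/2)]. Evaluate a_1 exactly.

4/pi

a_1 = (1/(2*pi)) ∫_{-2*pi}^{2*pi} h(u) cos(u/2) du.
Split the integral at the breakpoints.
Integrating by parts (boundary term plus one more integral), an antiderivative of (3*u - 4) cos(u/2) is 6*u*sin(u/2) - 8*sin(u/2) + 12*cos(u/2); evaluating from -2*pi to 0: ∫_{-2*pi}^{0} (3*u - 4) cos(u/2) du = (12) - (-12) = 24.
Integrating by parts (boundary term plus one more integral), an antiderivative of (2*u - 1) cos(u/2) is 4*u*sin(u/2) - 2*sin(u/2) + 8*cos(u/2); evaluating from 0 to 2*pi: ∫_{0}^{2*pi} (2*u - 1) cos(u/2) du = (-8) - (8) = -16.
Summing the pieces and multiplying by (1/(2*pi)) gives a_1 = 4/pi.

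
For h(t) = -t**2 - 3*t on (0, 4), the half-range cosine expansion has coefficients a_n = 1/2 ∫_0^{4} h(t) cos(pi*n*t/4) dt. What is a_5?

a_5 = 1/2 ∫_0^{4} (-t**2 - 3*t) cos(5*pi*t/4) dt.
Integrating by parts twice (tabular method), an antiderivative of (-t**2 - 3*t) cos(5*pi*t/4) is -4*t**2*sin(5*pi*t/4)/(5*pi) - 12*t*sin(5*pi*t/4)/(5*pi) - 32*t*cos(5*pi*t/4)/(25*pi**2) + 128*sin(5*pi*t/4)/(125*pi**3) - 48*cos(5*pi*t/4)/(25*pi**2); evaluating from 0 to 4: ∫_{0}^{4} (-t**2 - 3*t) cos(5*pi*t/4) dt = (176/(25*pi**2)) - (-48/(25*pi**2)) = 224/(25*pi**2).
Hence a_5 = (1/2)·(224/(25*pi**2)) = 112/(25*pi**2).

112/(25*pi**2)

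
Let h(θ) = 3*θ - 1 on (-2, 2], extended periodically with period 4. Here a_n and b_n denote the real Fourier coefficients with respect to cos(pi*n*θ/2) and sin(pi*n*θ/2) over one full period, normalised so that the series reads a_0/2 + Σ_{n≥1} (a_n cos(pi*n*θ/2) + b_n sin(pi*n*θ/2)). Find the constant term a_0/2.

-1

a_0 = 1/2 ∫_{-2}^{2} h(θ) dθ = 1/2 · (-4) = -2.
So the constant term a_0/2 = -1.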